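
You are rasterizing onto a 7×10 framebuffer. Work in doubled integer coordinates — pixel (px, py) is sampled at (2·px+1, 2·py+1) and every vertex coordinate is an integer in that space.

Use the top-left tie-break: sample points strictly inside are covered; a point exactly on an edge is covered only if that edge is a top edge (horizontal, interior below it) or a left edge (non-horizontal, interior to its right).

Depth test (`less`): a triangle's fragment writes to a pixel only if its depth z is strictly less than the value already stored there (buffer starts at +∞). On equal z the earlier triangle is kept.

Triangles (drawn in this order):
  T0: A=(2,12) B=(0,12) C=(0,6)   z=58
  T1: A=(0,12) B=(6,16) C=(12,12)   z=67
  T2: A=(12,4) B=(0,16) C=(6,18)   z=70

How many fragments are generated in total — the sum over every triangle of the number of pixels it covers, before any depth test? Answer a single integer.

T0:
  2·area = 12
  edge (2, 12)→(0, 12): d=(-2,0) right/bottom  bias=-1
  edge (0, 12)→(0, 6): d=(0,-6) top-left  bias=+0
  edge (0, 6)→(2, 12): d=(2,6) right/bottom  bias=-1
    (0,4)@(1, 9): e=[6,6,0] → ·  [on edge]
    (0,5)@(1, 11): e=[2,6,4] → █
    (1,5)@(3, 11): e=[2,18,-8] → ·
    (0,6)@(1, 13): e=[-2,6,8] → ·
    (1,7)@(3, 15): e=[-6,18,0] → ·  [on edge]
  covered (1 px):
    · · · · · · ·
    · · · · · · ·
    · · · · · · ·
    · · · · · · ·
    · · · · · · ·
    █ · · · · · ·
    · · · · · · ·
    · · · · · · ·
    · · · · · · ·
    · · · · · · ·
T1:
  2·area = 48  (B↔C swapped to make it positive)
  edge (0, 12)→(12, 12): d=(12,0) top-left  bias=+0
  edge (12, 12)→(6, 16): d=(-6,4) right/bottom  bias=-1
  edge (6, 16)→(0, 12): d=(-6,-4) top-left  bias=+0
    (1,6)@(3, 13): e=[12,30,6] → █
    (2,6)@(5, 13): e=[12,22,14] → █
    (3,6)@(7, 13): e=[12,14,22] → █
    (4,6)@(9, 13): e=[12,6,30] → █
    (5,6)@(11, 13): e=[12,-2,38] → ·
    (1,7)@(3, 15): e=[36,18,-6] → ·
    (2,7)@(5, 15): e=[36,10,2] → █
    (4,7)@(9, 15): e=[36,-6,18] → ·
    (2,8)@(5, 17): e=[60,-2,-10] → ·
    (3,8)@(7, 17): e=[60,-10,-2] → ·
  covered (6 px):
    · · · · · · ·
    · · · · · · ·
    · · · · · · ·
    · · · · · · ·
    · · · · · · ·
    · · · · · · ·
    · █ █ █ █ · ·
    · · █ █ · · ·
    · · · · · · ·
    · · · · · · ·
T2:
  2·area = 96  (B↔C swapped to make it positive)
  edge (12, 4)→(6, 18): d=(-6,14) right/bottom  bias=-1
  edge (6, 18)→(0, 16): d=(-6,-2) top-left  bias=+0
  edge (0, 16)→(12, 4): d=(12,-12) top-left  bias=+0
    (6,1)@(13, 3): e=[-8,104,0] → ·  [on edge]
    (5,2)@(11, 5): e=[8,88,0] → █  [on edge]
    (6,2)@(13, 5): e=[-20,92,24] → ·
    (4,3)@(9, 7): e=[24,72,0] → █  [on edge]
    (5,3)@(11, 7): e=[-4,76,24] → ·
    (3,4)@(7, 9): e=[40,56,0] → █  [on edge]
    (5,4)@(11, 9): e=[-16,64,48] → ·
    (2,5)@(5, 11): e=[56,40,0] → █  [on edge]
    (4,5)@(9, 11): e=[0,48,48] → ·  [on edge]
    (1,6)@(3, 13): e=[72,24,0] → █  [on edge]
    (4,6)@(9, 13): e=[-12,36,72] → ·
    (0,7)@(1, 15): e=[88,8,0] → █  [on edge]
    (1,8)@(3, 17): e=[48,0,48] → █  [on edge]
    (4,9)@(9, 19): e=[-48,0,144] → ·  [on edge]
  covered (15 px):
    · · · · · · ·
    · · · · · · ·
    · · · · · █ ·
    · · · · █ · ·
    · · · █ █ · ·
    · · █ █ · · ·
    · █ █ █ · · ·
    █ █ █ █ · · ·
    · █ █ · · · ·
    · · · · · · ·

Result: 22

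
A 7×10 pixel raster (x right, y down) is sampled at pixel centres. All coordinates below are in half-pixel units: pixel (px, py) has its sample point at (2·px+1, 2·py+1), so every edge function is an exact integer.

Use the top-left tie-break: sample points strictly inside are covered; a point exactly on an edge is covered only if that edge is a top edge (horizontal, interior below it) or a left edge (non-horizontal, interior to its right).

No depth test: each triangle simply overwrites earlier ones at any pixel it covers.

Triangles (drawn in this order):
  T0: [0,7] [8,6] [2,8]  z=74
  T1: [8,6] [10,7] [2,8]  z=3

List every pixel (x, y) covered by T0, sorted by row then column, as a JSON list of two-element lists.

T0:
  2·area = 10
  edge (0, 7)→(8, 6): d=(8,-1) top-left  bias=+0
  edge (8, 6)→(2, 8): d=(-6,2) right/bottom  bias=-1
  edge (2, 8)→(0, 7): d=(-2,-1) top-left  bias=+0
    (5,2)@(11, 5): e=[-5,0,15] → .  [on edge]
    (0,3)@(1, 7): e=[1,8,1] → X
    (1,3)@(3, 7): e=[3,4,3] → X
    (2,3)@(5, 7): e=[5,0,5] → .  [on edge]
    (0,4)@(1, 9): e=[17,-4,-3] → .
    (1,4)@(3, 9): e=[19,-8,-1] → .
  covered (2 px):
    . . . . . . .
    . . . . . . .
    . . . . . . .
    X X . . . . .
    . . . . . . .
    . . . . . . .
    . . . . . . .
    . . . . . . .
    . . . . . . .
    . . . . . . .
T1:
  2·area = 10
  edge (8, 6)→(10, 7): d=(2,1) right/bottom  bias=-1
  edge (10, 7)→(2, 8): d=(-8,1) right/bottom  bias=-1
  edge (2, 8)→(8, 6): d=(6,-2) top-left  bias=+0
    (5,2)@(11, 5): e=[-5,15,0] → .  [on edge]
    (2,3)@(5, 7): e=[5,5,0] → X  [on edge]
    (3,3)@(7, 7): e=[3,3,4] → X
    (4,3)@(9, 7): e=[1,1,8] → X
    (5,3)@(11, 7): e=[-1,-1,12] → .
    (2,4)@(5, 9): e=[9,-11,12] → .
    (3,4)@(7, 9): e=[7,-13,16] → .
    (4,4)@(9, 9): e=[5,-15,20] → .
  covered (3 px):
    . . . . . . .
    . . . . . . .
    . . . . . . .
    . . X X X . .
    . . . . . . .
    . . . . . . .
    . . . . . . .
    . . . . . . .
    . . . . . . .
    . . . . . . .

Answer: [[0,3],[1,3]]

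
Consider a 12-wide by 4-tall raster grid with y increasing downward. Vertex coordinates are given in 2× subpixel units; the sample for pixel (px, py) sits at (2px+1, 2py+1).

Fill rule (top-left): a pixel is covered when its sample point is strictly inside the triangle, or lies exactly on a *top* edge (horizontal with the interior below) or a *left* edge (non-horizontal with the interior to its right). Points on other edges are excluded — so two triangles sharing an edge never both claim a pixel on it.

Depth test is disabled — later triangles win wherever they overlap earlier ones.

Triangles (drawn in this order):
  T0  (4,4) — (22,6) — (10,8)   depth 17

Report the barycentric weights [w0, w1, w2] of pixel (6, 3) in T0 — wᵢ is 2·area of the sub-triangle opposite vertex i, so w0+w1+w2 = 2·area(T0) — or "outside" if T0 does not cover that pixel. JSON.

T0:
  2·area = 60
  edge (4, 4)→(22, 6): d=(18,2) right/bottom  bias=-1
  edge (22, 6)→(10, 8): d=(-12,2) right/bottom  bias=-1
  edge (10, 8)→(4, 4): d=(-6,-4) top-left  bias=+0
    (3,2)@(7, 5): e=[12,42,6] → #
    (4,2)@(9, 5): e=[8,38,14] → #
    (5,2)@(11, 5): e=[4,34,22] → #
    (6,2)@(13, 5): e=[0,30,30] → ·  [on edge]
    (3,3)@(7, 7): e=[48,18,-6] → ·
    (4,3)@(9, 7): e=[44,14,2] → #
    (6,3)@(13, 7): e=[36,6,18] → #
    (7,3)@(15, 7): e=[32,2,26] → #
    (8,3)@(17, 7): e=[28,-2,34] → ·
  covered (7 px):
    · · · · · · · · · · · ·
    · · · · · · · · · · · ·
    · · · # # # · · · · · ·
    · · · · # # # # · · · ·

Answer: [6,18,36]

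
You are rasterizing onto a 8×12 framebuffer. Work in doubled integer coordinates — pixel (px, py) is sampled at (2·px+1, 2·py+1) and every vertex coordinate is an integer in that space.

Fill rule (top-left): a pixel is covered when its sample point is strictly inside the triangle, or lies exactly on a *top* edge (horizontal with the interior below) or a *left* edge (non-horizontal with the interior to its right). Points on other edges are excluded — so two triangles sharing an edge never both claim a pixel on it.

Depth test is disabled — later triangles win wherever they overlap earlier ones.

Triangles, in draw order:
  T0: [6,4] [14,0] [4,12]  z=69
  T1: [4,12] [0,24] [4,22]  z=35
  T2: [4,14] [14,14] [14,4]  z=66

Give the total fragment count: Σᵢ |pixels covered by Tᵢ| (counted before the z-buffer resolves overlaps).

T0:
  2·area = 56
  edge (6, 4)→(14, 0): d=(8,-4) top-left  bias=+0
  edge (14, 0)→(4, 12): d=(-10,12) right/bottom  bias=-1
  edge (4, 12)→(6, 4): d=(2,-8) top-left  bias=+0
    (6,0)@(13, 1): e=[4,2,50] → X
    (7,0)@(15, 1): e=[12,-22,66] → .
    (4,1)@(9, 3): e=[4,30,22] → X
    (5,1)@(11, 3): e=[12,6,38] → X
    (6,1)@(13, 3): e=[20,-18,54] → .
    (3,2)@(7, 5): e=[12,34,10] → X
    (5,2)@(11, 5): e=[28,-14,42] → .
    (3,3)@(7, 7): e=[28,14,14] → X
    (4,3)@(9, 7): e=[36,-10,30] → .
    (2,4)@(5, 9): e=[36,18,2] → X
    (3,4)@(7, 9): e=[44,-6,18] → .
    (2,5)@(5, 11): e=[52,-2,6] → .
  covered (7 px):
    . . . . . . X .
    . . . . X X . .
    . . . X X . . .
    . . . X . . . .
    . . X . . . . .
    . . . . . . . .
    . . . . . . . .
    . . . . . . . .
    . . . . . . . .
    . . . . . . . .
    . . . . . . . .
    . . . . . . . .
T1:
  2·area = 40  (B↔C swapped to make it positive)
  edge (4, 12)→(4, 22): d=(0,10) right/bottom  bias=-1
  edge (4, 22)→(0, 24): d=(-4,2) right/bottom  bias=-1
  edge (0, 24)→(4, 12): d=(4,-12) top-left  bias=+0
    (3,1)@(7, 3): e=[-30,70,0] → .  [on edge]
    (2,4)@(5, 9): e=[-10,50,0] → .  [on edge]
    (1,7)@(3, 15): e=[10,30,0] → X  [on edge]
    (2,7)@(5, 15): e=[-10,26,24] → .
    (1,8)@(3, 17): e=[10,22,8] → X
    (2,8)@(5, 17): e=[-10,18,32] → .
    (1,9)@(3, 19): e=[10,14,16] → X
    (2,9)@(5, 19): e=[-10,10,40] → .
    (0,10)@(1, 21): e=[30,10,0] → X  [on edge]
    (2,10)@(5, 21): e=[-10,2,48] → .
    (0,11)@(1, 23): e=[30,2,8] → X
    (1,11)@(3, 23): e=[10,-2,32] → .
  covered (6 px):
    . . . . . . . .
    . . . . . . . .
    . . . . . . . .
    . . . . . . . .
    . . . . . . . .
    . . . . . . . .
    . . . . . . . .
    . X . . . . . .
    . X . . . . . .
    . X . . . . . .
    X X . . . . . .
    X . . . . . . .
T2:
  2·area = 100  (B↔C swapped to make it positive)
  edge (4, 14)→(14, 4): d=(10,-10) top-left  bias=+0
  edge (14, 4)→(14, 14): d=(0,10) right/bottom  bias=-1
  edge (14, 14)→(4, 14): d=(-10,0) right/bottom  bias=-1
    (7,1)@(15, 3): e=[0,-10,110] → .  [on edge]
    (6,2)@(13, 5): e=[0,10,90] → X  [on edge]
    (7,2)@(15, 5): e=[20,-10,90] → .
    (5,3)@(11, 7): e=[0,30,70] → X  [on edge]
    (7,3)@(15, 7): e=[40,-10,70] → .
    (4,4)@(9, 9): e=[0,50,50] → X  [on edge]
    (7,4)@(15, 9): e=[60,-10,50] → .
    (3,5)@(7, 11): e=[0,70,30] → X  [on edge]
    (7,5)@(15, 11): e=[80,-10,30] → .
    (2,6)@(5, 13): e=[0,90,10] → X  [on edge]
    (7,6)@(15, 13): e=[100,-10,10] → .
    (1,7)@(3, 15): e=[0,110,-10] → .  [on edge]
    (0,8)@(1, 17): e=[0,130,-30] → .  [on edge]
  covered (15 px):
    . . . . . . . .
    . . . . . . . .
    . . . . . . X .
    . . . . . X X .
    . . . . X X X .
    . . . X X X X .
    . . X X X X X .
    . . . . . . . .
    . . . . . . . .
    . . . . . . . .
    . . . . . . . .
    . . . . . . . .

Result: 28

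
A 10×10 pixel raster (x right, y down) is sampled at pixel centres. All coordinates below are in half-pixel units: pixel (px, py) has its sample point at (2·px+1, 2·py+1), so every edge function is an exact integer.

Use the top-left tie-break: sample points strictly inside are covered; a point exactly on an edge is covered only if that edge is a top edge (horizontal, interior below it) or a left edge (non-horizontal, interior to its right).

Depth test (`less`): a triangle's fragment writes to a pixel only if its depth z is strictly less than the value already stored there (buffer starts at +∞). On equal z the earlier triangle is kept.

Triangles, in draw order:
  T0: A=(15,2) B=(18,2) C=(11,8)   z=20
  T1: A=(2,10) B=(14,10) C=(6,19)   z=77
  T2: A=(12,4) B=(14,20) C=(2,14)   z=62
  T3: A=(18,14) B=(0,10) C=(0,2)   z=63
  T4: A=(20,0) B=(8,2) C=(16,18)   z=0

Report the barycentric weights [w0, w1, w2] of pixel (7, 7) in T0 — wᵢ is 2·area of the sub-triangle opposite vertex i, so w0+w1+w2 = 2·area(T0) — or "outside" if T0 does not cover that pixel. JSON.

T0:
  2·area = 18
  edge (15, 2)→(18, 2): d=(3,0) top-left  bias=+0
  edge (18, 2)→(11, 8): d=(-7,6) right/bottom  bias=-1
  edge (11, 8)→(15, 2): d=(4,-6) top-left  bias=+0
    (7,1)@(15, 3): e=[3,11,4] → #
    (8,1)@(17, 3): e=[3,-1,16] → ·
    (6,2)@(13, 5): e=[9,9,0] → #  [on edge]
    (7,2)@(15, 5): e=[9,-3,12] → ·
    (6,3)@(13, 7): e=[15,-5,8] → ·
    (4,5)@(9, 11): e=[27,-9,0] → ·  [on edge]
    (2,8)@(5, 17): e=[45,-27,0] → ·  [on edge]
  covered (2 px):
    · · · · · · · · · ·
    · · · · · · · # · ·
    · · · · · · # · · ·
    · · · · · · · · · ·
    · · · · · · · · · ·
    · · · · · · · · · ·
    · · · · · · · · · ·
    · · · · · · · · · ·
    · · · · · · · · · ·
    · · · · · · · · · ·
T1:
  2·area = 108
  edge (2, 10)→(14, 10): d=(12,0) top-left  bias=+0
  edge (14, 10)→(6, 19): d=(-8,9) right/bottom  bias=-1
  edge (6, 19)→(2, 10): d=(-4,-9) top-left  bias=+0
    (1,5)@(3, 11): e=[12,91,5] → #
    (2,5)@(5, 11): e=[12,73,23] → #
    (3,5)@(7, 11): e=[12,55,41] → #
    (4,5)@(9, 11): e=[12,37,59] → #
    (5,5)@(11, 11): e=[12,19,77] → #
    (6,5)@(13, 11): e=[12,1,95] → #
    (7,5)@(15, 11): e=[12,-17,113] → ·
    (1,6)@(3, 13): e=[36,75,-3] → ·
    (2,6)@(5, 13): e=[36,57,15] → #
    (6,6)@(13, 13): e=[36,-15,87] → ·
    (2,7)@(5, 15): e=[60,41,7] → #
    (5,7)@(11, 15): e=[60,-13,61] → ·
  covered (14 px):
    · · · · · · · · · ·
    · · · · · · · · · ·
    · · · · · · · · · ·
    · · · · · · · · · ·
    · · · · · · · · · ·
    · # # # # # # · · ·
    · · # # # # · · · ·
    · · # # # · · · · ·
    · · · # · · · · · ·
    · · · · · · · · · ·
T2:
  2·area = 180
  edge (12, 4)→(14, 20): d=(2,16) right/bottom  bias=-1
  edge (14, 20)→(2, 14): d=(-12,-6) top-left  bias=+0
  edge (2, 14)→(12, 4): d=(10,-10) top-left  bias=+0
    (7,0)@(15, 1): e=[-54,234,0] → ·  [on edge]
    (6,1)@(13, 3): e=[-18,198,0] → ·  [on edge]
    (5,2)@(11, 5): e=[18,162,0] → #  [on edge]
    (6,2)@(13, 5): e=[-14,174,20] → ·
    (4,3)@(9, 7): e=[54,126,0] → #  [on edge]
    (6,3)@(13, 7): e=[-10,150,40] → ·
    (3,4)@(7, 9): e=[90,90,0] → #  [on edge]
    (6,4)@(13, 9): e=[-6,126,60] → ·
    (2,5)@(5, 11): e=[126,54,0] → #  [on edge]
    (6,5)@(13, 11): e=[-2,102,80] → ·
    (1,6)@(3, 13): e=[162,18,0] → #  [on edge]
    (6,6)@(13, 13): e=[2,78,100] → #
    (0,7)@(1, 15): e=[198,-18,0] → ·  [on edge]
  covered (25 px):
    · · · · · · · · · ·
    · · · · · · · · · ·
    · · · · · # · · · ·
    · · · · # # · · · ·
    · · · # # # · · · ·
    · · # # # # · · · ·
    · # # # # # # · · ·
    · · # # # # # · · ·
    · · · · # # # · · ·
    · · · · · · # · · ·
T3:
  2·area = 144
  edge (18, 14)→(0, 10): d=(-18,-4) top-left  bias=+0
  edge (0, 10)→(0, 2): d=(0,-8) top-left  bias=+0
  edge (0, 2)→(18, 14): d=(18,12) right/bottom  bias=-1
    (0,1)@(1, 3): e=[130,8,6] → #
    (1,1)@(3, 3): e=[138,24,-18] → ·
    (0,2)@(1, 5): e=[94,8,42] → #
    (1,2)@(3, 5): e=[102,24,18] → #
    (2,2)@(5, 5): e=[110,40,-6] → ·
    (0,3)@(1, 7): e=[58,8,78] → #
    (2,3)@(5, 7): e=[74,40,30] → #
    (3,3)@(7, 7): e=[82,56,6] → #
    (4,3)@(9, 7): e=[90,72,-18] → ·
    (0,4)@(1, 9): e=[22,8,114] → #
    (4,4)@(9, 9): e=[54,72,18] → #
    (5,4)@(11, 9): e=[62,88,-6] → ·
  covered (18 px):
    · · · · · · · · · ·
    # · · · · · · · · ·
    # # · · · · · · · ·
    # # # # · · · · · ·
    # # # # # · · · · ·
    · · # # # # # · · ·
    · · · · · · · # · ·
    · · · · · · · · · ·
    · · · · · · · · · ·
    · · · · · · · · · ·
T4:
  2·area = 208  (B↔C swapped to make it positive)
  edge (20, 0)→(16, 18): d=(-4,18) right/bottom  bias=-1
  edge (16, 18)→(8, 2): d=(-8,-16) top-left  bias=+0
  edge (8, 2)→(20, 0): d=(12,-2) top-left  bias=+0
    (7,0)@(15, 1): e=[86,120,2] → #
    (8,0)@(17, 1): e=[50,152,6] → #
    (9,0)@(19, 1): e=[14,184,10] → #
    (4,1)@(9, 3): e=[186,8,14] → #
    (5,1)@(11, 3): e=[150,40,18] → #
    (6,1)@(13, 3): e=[114,72,22] → #
    (4,2)@(9, 5): e=[178,-8,38] → ·
    (5,2)@(11, 5): e=[142,24,42] → #
    (9,2)@(19, 5): e=[-2,152,58] → ·
    (5,3)@(11, 7): e=[134,8,66] → #
    (9,3)@(19, 7): e=[-10,136,82] → ·
    (5,4)@(11, 9): e=[126,-8,90] → ·
  covered (26 px):
    · · · · · · · # # #
    · · · · # # # # # #
    · · · · · # # # # ·
    · · · · · # # # # ·
    · · · · · · # # # ·
    · · · · · · # # # ·
    · · · · · · · # # ·
    · · · · · · · # · ·
    · · · · · · · · · ·
    · · · · · · · · · ·

Result: "outside"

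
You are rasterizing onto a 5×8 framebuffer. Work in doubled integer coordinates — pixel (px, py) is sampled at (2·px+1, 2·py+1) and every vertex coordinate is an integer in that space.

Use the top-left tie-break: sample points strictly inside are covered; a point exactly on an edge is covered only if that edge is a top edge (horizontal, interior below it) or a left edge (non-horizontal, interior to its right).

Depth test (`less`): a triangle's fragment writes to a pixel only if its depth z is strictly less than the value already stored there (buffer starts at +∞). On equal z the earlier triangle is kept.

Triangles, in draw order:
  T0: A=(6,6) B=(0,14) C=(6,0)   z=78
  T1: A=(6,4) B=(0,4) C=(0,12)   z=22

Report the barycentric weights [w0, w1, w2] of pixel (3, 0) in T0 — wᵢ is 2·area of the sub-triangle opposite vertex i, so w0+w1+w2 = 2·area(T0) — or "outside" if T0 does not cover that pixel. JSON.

T0:
  2·area = 36
  edge (6, 6)→(0, 14): d=(-6,8) right/bottom  bias=-1
  edge (0, 14)→(6, 0): d=(6,-14) top-left  bias=+0
  edge (6, 0)→(6, 6): d=(0,6) right/bottom  bias=-1
    (2,1)@(5, 3): e=[26,4,6] → X
    (3,1)@(7, 3): e=[10,32,-6] → .
    (2,2)@(5, 5): e=[14,16,6] → X
    (3,2)@(7, 5): e=[-2,44,-6] → .
    (1,3)@(3, 7): e=[18,0,18] → X  [on edge]
    (3,3)@(7, 7): e=[-14,56,-6] → .
    (1,4)@(3, 9): e=[6,12,18] → X
    (2,4)@(5, 9): e=[-10,40,6] → .
    (1,5)@(3, 11): e=[-6,24,18] → .
  covered (5 px):
    . . . . .
    . . X . .
    . . X . .
    . X X . .
    . X . . .
    . . . . .
    . . . . .
    . . . . .
T1:
  2·area = 48  (B↔C swapped to make it positive)
  edge (6, 4)→(0, 12): d=(-6,8) right/bottom  bias=-1
  edge (0, 12)→(0, 4): d=(0,-8) top-left  bias=+0
  edge (0, 4)→(6, 4): d=(6,0) top-left  bias=+0
    (0,2)@(1, 5): e=[34,8,6] → X
    (1,2)@(3, 5): e=[18,24,6] → X
    (2,2)@(5, 5): e=[2,40,6] → X
    (3,2)@(7, 5): e=[-14,56,6] → .
    (0,3)@(1, 7): e=[22,8,18] → X
    (2,3)@(5, 7): e=[-10,40,18] → .
    (0,4)@(1, 9): e=[10,8,30] → X
    (1,4)@(3, 9): e=[-6,24,30] → .
    (0,5)@(1, 11): e=[-2,8,42] → .
  covered (6 px):
    . . . . .
    . . . . .
    X X X . .
    X X . . .
    X . . . .
    . . . . .
    . . . . .
    . . . . .

Result: "outside"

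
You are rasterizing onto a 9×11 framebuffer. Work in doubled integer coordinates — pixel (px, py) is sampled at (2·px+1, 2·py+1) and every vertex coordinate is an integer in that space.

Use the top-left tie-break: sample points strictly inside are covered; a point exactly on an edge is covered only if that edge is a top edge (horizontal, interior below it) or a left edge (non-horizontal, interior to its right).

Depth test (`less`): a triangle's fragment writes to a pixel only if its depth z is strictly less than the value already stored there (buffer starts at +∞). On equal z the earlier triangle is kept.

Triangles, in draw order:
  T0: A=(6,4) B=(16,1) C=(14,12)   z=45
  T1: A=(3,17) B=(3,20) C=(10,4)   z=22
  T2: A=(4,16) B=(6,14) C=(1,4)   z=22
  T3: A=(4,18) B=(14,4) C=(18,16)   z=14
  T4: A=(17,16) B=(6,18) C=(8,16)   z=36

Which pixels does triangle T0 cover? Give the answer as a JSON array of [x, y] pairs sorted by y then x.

T0:
  2·area = 104
  edge (6, 4)→(16, 1): d=(10,-3) top-left  bias=+0
  edge (16, 1)→(14, 12): d=(-2,11) right/bottom  bias=-1
  edge (14, 12)→(6, 4): d=(-8,-8) top-left  bias=+0
    (1,0)@(3, 1): e=[-39,143,0] → .  [on edge]
    (2,1)@(5, 3): e=[-13,117,0] → .  [on edge]
    (5,1)@(11, 3): e=[5,51,48] → X
    (6,1)@(13, 3): e=[11,29,64] → X
    (7,1)@(15, 3): e=[17,7,80] → X
    (8,1)@(17, 3): e=[23,-15,96] → .
    (3,2)@(7, 5): e=[13,91,0] → X  [on edge]
    (4,2)@(9, 5): e=[19,69,16] → X
    (8,2)@(17, 5): e=[43,-19,80] → .
    (3,3)@(7, 7): e=[33,87,-16] → .
    (4,3)@(9, 7): e=[39,65,0] → X  [on edge]
    (7,3)@(15, 7): e=[57,-1,48] → .
    (5,4)@(11, 9): e=[65,39,0] → X  [on edge]
    (6,5)@(13, 11): e=[91,13,0] → X  [on edge]
    (7,6)@(15, 13): e=[117,-13,0] → .  [on edge]
    (8,7)@(17, 15): e=[143,-39,0] → .  [on edge]
  covered (14 px):
    . . . . . . . . .
    . . . . . X X X .
    . . . X X X X X .
    . . . . X X X . .
    . . . . . X X . .
    . . . . . . X . .
    . . . . . . . . .
    . . . . . . . . .
    . . . . . . . . .
    . . . . . . . . .
    . . . . . . . . .
T1:
  2·area = 21  (B↔C swapped to make it positive)
  edge (3, 17)→(10, 4): d=(7,-13) top-left  bias=+0
  edge (10, 4)→(3, 20): d=(-7,16) right/bottom  bias=-1
  edge (3, 20)→(3, 17): d=(0,-3) top-left  bias=+0
    (1,0)@(3, 1): e=[-112,133,0] → .  [on edge]
    (1,1)@(3, 3): e=[-98,119,0] → .  [on edge]
    (1,2)@(3, 5): e=[-84,105,0] → .  [on edge]
    (1,3)@(3, 7): e=[-70,91,0] → .  [on edge]
    (1,4)@(3, 9): e=[-56,77,0] → .  [on edge]
    (1,5)@(3, 11): e=[-42,63,0] → .  [on edge]
    (1,6)@(3, 13): e=[-28,49,0] → .  [on edge]
    (1,7)@(3, 15): e=[-14,35,0] → .  [on edge]
    (2,7)@(5, 15): e=[12,3,6] → X
    (3,7)@(7, 15): e=[38,-29,12] → .
    (1,8)@(3, 17): e=[0,21,0] → X  [on edge]
    (2,8)@(5, 17): e=[26,-11,6] → .
    (1,9)@(3, 19): e=[14,7,0] → X  [on edge]
    (1,10)@(3, 21): e=[28,-7,0] → .  [on edge]
  covered (3 px):
    . . . . . . . . .
    . . . . . . . . .
    . . . . . . . . .
    . . . . . . . . .
    . . . . . . . . .
    . . . . . . . . .
    . . . . . . . . .
    . . X . . . . . .
    . X . . . . . . .
    . X . . . . . . .
    . . . . . . . . .
T2:
  2·area = 30  (B↔C swapped to make it positive)
  edge (4, 16)→(1, 4): d=(-3,-12) top-left  bias=+0
  edge (1, 4)→(6, 14): d=(5,10) right/bottom  bias=-1
  edge (6, 14)→(4, 16): d=(-2,2) right/bottom  bias=-1
    (8,1)@(17, 3): e=[195,-165,0] → .  [on edge]
    (7,2)@(15, 5): e=[165,-135,0] → .  [on edge]
    (6,3)@(13, 7): e=[135,-105,0] → .  [on edge]
    (1,4)@(3, 9): e=[9,5,16] → X
    (2,4)@(5, 9): e=[33,-15,12] → .
    (5,4)@(11, 9): e=[105,-75,0] → .  [on edge]
    (1,5)@(3, 11): e=[3,15,12] → X
    (2,5)@(5, 11): e=[27,-5,8] → .
    (4,5)@(9, 11): e=[75,-45,0] → .  [on edge]
    (1,6)@(3, 13): e=[-3,25,8] → .
    (2,6)@(5, 13): e=[21,5,4] → X
    (3,6)@(7, 13): e=[45,-15,0] → .  [on edge]
    (2,7)@(5, 15): e=[15,15,0] → .  [on edge]
    (1,8)@(3, 17): e=[-15,45,0] → .  [on edge]
    (0,9)@(1, 19): e=[-45,75,0] → .  [on edge]
  covered (3 px):
    . . . . . . . . .
    . . . . . . . . .
    . . . . . . . . .
    . . . . . . . . .
    . X . . . . . . .
    . X . . . . . . .
    . . X . . . . . .
    . . . . . . . . .
    . . . . . . . . .
    . . . . . . . . .
    . . . . . . . . .
T3:
  2·area = 176
  edge (4, 18)→(14, 4): d=(10,-14) top-left  bias=+0
  edge (14, 4)→(18, 16): d=(4,12) right/bottom  bias=-1
  edge (18, 16)→(4, 18): d=(-14,2) right/bottom  bias=-1
    (6,0)@(13, 1): e=[-44,0,220] → .  [on edge]
    (6,3)@(13, 7): e=[16,24,136] → X
    (7,3)@(15, 7): e=[44,0,132] → .  [on edge]
    (5,4)@(11, 9): e=[8,56,112] → X
    (7,4)@(15, 9): e=[64,8,104] → X
    (8,4)@(17, 9): e=[92,-16,100] → .
    (4,5)@(9, 11): e=[0,88,88] → X  [on edge]
    (8,5)@(17, 11): e=[112,-8,72] → .
    (4,6)@(9, 13): e=[20,96,60] → X
    (8,6)@(17, 13): e=[132,0,44] → .  [on edge]
    (3,7)@(7, 15): e=[12,128,36] → X
    (8,7)@(17, 15): e=[152,8,16] → X
    (5,8)@(11, 17): e=[88,88,0] → .  [on edge]
  covered (21 px):
    . . . . . . . . .
    . . . . . . . . .
    . . . . . . . . .
    . . . . . . X . .
    . . . . . X X X .
    . . . . X X X X .
    . . . . X X X X .
    . . . X X X X X X
    . . X X X . . . .
    . . . . . . . . .
    . . . . . . . . .
T4:
  2·area = 18
  edge (17, 16)→(6, 18): d=(-11,2) right/bottom  bias=-1
  edge (6, 18)→(8, 16): d=(2,-2) top-left  bias=+0
  edge (8, 16)→(17, 16): d=(9,0) top-left  bias=+0
    (8,3)@(17, 7): e=[99,0,-81] → .  [on edge]
    (7,4)@(15, 9): e=[81,0,-63] → .  [on edge]
    (6,5)@(13, 11): e=[63,0,-45] → .  [on edge]
    (5,6)@(11, 13): e=[45,0,-27] → .  [on edge]
    (4,7)@(9, 15): e=[27,0,-9] → .  [on edge]
    (3,8)@(7, 17): e=[9,0,9] → X  [on edge]
    (4,8)@(9, 17): e=[5,4,9] → X
    (5,8)@(11, 17): e=[1,8,9] → X
    (6,8)@(13, 17): e=[-3,12,9] → .
    (2,9)@(5, 19): e=[-9,0,27] → .  [on edge]
    (3,9)@(7, 19): e=[-13,4,27] → .
    (4,9)@(9, 19): e=[-17,8,27] → .
    (1,10)@(3, 21): e=[-27,0,45] → .  [on edge]
  covered (3 px):
    . . . . . . . . .
    . . . . . . . . .
    . . . . . . . . .
    . . . . . . . . .
    . . . . . . . . .
    . . . . . . . . .
    . . . . . . . . .
    . . . . . . . . .
    . . . X X X . . .
    . . . . . . . . .
    . . . . . . . . .

Final: [[5,1],[6,1],[7,1],[3,2],[4,2],[5,2],[6,2],[7,2],[4,3],[5,3],[6,3],[5,4],[6,4],[6,5]]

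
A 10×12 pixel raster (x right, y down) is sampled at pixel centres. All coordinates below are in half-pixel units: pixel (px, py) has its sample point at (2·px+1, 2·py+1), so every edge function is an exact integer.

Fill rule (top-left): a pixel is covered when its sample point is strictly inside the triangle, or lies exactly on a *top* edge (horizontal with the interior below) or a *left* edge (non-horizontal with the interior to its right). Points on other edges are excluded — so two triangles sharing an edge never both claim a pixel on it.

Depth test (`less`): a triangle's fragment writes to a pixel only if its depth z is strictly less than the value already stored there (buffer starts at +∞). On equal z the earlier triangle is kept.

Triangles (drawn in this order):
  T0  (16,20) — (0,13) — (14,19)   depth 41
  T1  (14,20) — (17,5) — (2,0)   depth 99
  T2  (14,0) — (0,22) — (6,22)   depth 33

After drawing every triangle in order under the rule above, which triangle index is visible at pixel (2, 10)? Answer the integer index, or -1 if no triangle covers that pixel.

T0:
  2·area = 2
  edge (16, 20)→(0, 13): d=(-16,-7) top-left  bias=+0
  edge (0, 13)→(14, 19): d=(14,6) right/bottom  bias=-1
  edge (14, 19)→(16, 20): d=(2,1) right/bottom  bias=-1
  covered (0 px):
    · · · · · · · · · ·
    · · · · · · · · · ·
    · · · · · · · · · ·
    · · · · · · · · · ·
    · · · · · · · · · ·
    · · · · · · · · · ·
    · · · · · · · · · ·
    · · · · · · · · · ·
    · · · · · · · · · ·
    · · · · · · · · · ·
    · · · · · · · · · ·
    · · · · · · · · · ·
T1:
  2·area = 240  (B↔C swapped to make it positive)
  edge (14, 20)→(2, 0): d=(-12,-20) top-left  bias=+0
  edge (2, 0)→(17, 5): d=(15,5) right/bottom  bias=-1
  edge (17, 5)→(14, 20): d=(-3,15) right/bottom  bias=-1
    (1,0)@(3, 1): e=[8,10,222] → #
    (2,0)@(5, 1): e=[48,0,192] → ·  [on edge]
    (1,1)@(3, 3): e=[-16,40,216] → ·
    (2,1)@(5, 3): e=[24,30,186] → #
    (3,1)@(7, 3): e=[64,20,156] → #
    (4,1)@(9, 3): e=[104,10,126] → #
    (5,1)@(11, 3): e=[144,0,96] → ·  [on edge]
    (2,2)@(5, 5): e=[0,60,180] → #  [on edge]
    (5,2)@(11, 5): e=[120,30,90] → #
    (6,2)@(13, 5): e=[160,20,60] → #
    (7,2)@(15, 5): e=[200,10,30] → #
    (8,2)@(17, 5): e=[240,0,0] → ·  [on edge]
    (5,7)@(11, 15): e=[0,180,60] → #  [on edge]
    (7,7)@(15, 15): e=[80,160,0] → ·  [on edge]
  covered (29 px):
    · # · · · · · · · ·
    · · # # # · · · · ·
    · · # # # # # # · ·
    · · · # # # # # · ·
    · · · · # # # # · ·
    · · · · # # # # · ·
    · · · · · # # # · ·
    · · · · · # # · · ·
    · · · · · · # · · ·
    · · · · · · · · · ·
    · · · · · · · · · ·
    · · · · · · · · · ·
T2:
  2·area = 132  (B↔C swapped to make it positive)
  edge (14, 0)→(6, 22): d=(-8,22) right/bottom  bias=-1
  edge (6, 22)→(0, 22): d=(-6,0) right/bottom  bias=-1
  edge (0, 22)→(14, 0): d=(14,-22) top-left  bias=+0
    (5,2)@(11, 5): e=[26,102,4] → #
    (6,2)@(13, 5): e=[-18,102,48] → ·
    (5,3)@(11, 7): e=[10,90,32] → #
    (6,3)@(13, 7): e=[-34,90,76] → ·
    (4,4)@(9, 9): e=[38,78,16] → #
    (5,4)@(11, 9): e=[-6,78,60] → ·
    (3,5)@(7, 11): e=[66,66,0] → #  [on edge]
    (5,5)@(11, 11): e=[-22,66,88] → ·
    (3,6)@(7, 13): e=[50,54,28] → #
    (5,6)@(11, 13): e=[-38,54,116] → ·
    (2,7)@(5, 15): e=[78,42,12] → #
    (4,7)@(9, 15): e=[-10,42,100] → ·
  covered (17 px):
    · · · · · · · · · ·
    · · · · · · · · · ·
    · · · · · # · · · ·
    · · · · · # · · · ·
    · · · · # · · · · ·
    · · · # # · · · · ·
    · · · # # · · · · ·
    · · # # · · · · · ·
    · · # # · · · · · ·
    · # # # · · · · · ·
    # # # · · · · · · ·
    · · · · · · · · · ·

Z-buffer (winner per pixel, '.' = empty):
  . 1 . . . . . . . .
  . . 1 1 1 . . . . .
  . . 1 1 1 2 1 1 . .
  . . . 1 1 2 1 1 . .
  . . . . 2 1 1 1 . .
  . . . 2 2 1 1 1 . .
  . . . 2 2 1 1 1 . .
  . . 2 2 . 1 1 . . .
  . . 2 2 . . 1 . . .
  . 2 2 2 . . . . . .
  2 2 2 . . . . . . .
  . . . . . . . . . .

Result: 2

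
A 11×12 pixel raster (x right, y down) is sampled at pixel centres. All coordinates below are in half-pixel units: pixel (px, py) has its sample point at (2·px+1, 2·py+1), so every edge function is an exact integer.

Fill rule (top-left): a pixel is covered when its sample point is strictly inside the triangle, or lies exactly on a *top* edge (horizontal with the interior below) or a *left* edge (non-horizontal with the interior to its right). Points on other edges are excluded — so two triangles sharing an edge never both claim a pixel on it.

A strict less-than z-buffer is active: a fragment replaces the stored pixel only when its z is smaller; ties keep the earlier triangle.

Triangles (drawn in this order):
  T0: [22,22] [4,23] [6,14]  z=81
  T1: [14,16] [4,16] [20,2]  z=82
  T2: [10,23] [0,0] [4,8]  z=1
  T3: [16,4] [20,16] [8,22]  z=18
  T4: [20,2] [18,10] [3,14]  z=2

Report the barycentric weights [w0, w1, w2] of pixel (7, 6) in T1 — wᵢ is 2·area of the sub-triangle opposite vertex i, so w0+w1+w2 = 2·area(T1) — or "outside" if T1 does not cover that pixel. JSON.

T0:
  2·area = 160
  edge (22, 22)→(4, 23): d=(-18,1) right/bottom  bias=-1
  edge (4, 23)→(6, 14): d=(2,-9) top-left  bias=+0
  edge (6, 14)→(22, 22): d=(16,8) right/bottom  bias=-1
    (3,7)@(7, 15): e=[141,11,8] → X
    (4,7)@(9, 15): e=[139,29,-8] → .
    (3,8)@(7, 17): e=[105,15,40] → X
    (4,8)@(9, 17): e=[103,33,24] → X
    (5,8)@(11, 17): e=[101,51,8] → X
    (6,8)@(13, 17): e=[99,69,-8] → .
    (2,9)@(5, 19): e=[71,1,88] → X
    (6,9)@(13, 19): e=[63,73,24] → X
    (7,9)@(15, 19): e=[61,91,8] → X
    (8,9)@(17, 19): e=[59,109,-8] → .
    (2,10)@(5, 21): e=[35,5,120] → X
    (8,10)@(17, 21): e=[23,113,24] → X
  covered (18 px):
    . . . . . . . . . . .
    . . . . . . . . . . .
    . . . . . . . . . . .
    . . . . . . . . . . .
    . . . . . . . . . . .
    . . . . . . . . . . .
    . . . . . . . . . . .
    . . . X . . . . . . .
    . . . X X X . . . . .
    . . X X X X X X . . .
    . . X X X X X X X X .
    . . . . . . . . . . .
T1:
  2·area = 140
  edge (14, 16)→(4, 16): d=(-10,0) right/bottom  bias=-1
  edge (4, 16)→(20, 2): d=(16,-14) top-left  bias=+0
  edge (20, 2)→(14, 16): d=(-6,14) right/bottom  bias=-1
    (9,1)@(19, 3): e=[130,2,8] → X
    (10,1)@(21, 3): e=[130,30,-20] → .
    (8,2)@(17, 5): e=[110,6,24] → X
    (9,2)@(19, 5): e=[110,34,-4] → .
    (7,3)@(15, 7): e=[90,10,40] → X
    (9,3)@(19, 7): e=[90,66,-16] → .
    (6,4)@(13, 9): e=[70,14,56] → X
    (8,4)@(17, 9): e=[70,70,0] → .  [on edge]
    (5,5)@(11, 11): e=[50,18,72] → X
    (8,5)@(17, 11): e=[50,102,-12] → .
    (4,6)@(9, 13): e=[30,22,88] → X
    (8,6)@(17, 13): e=[30,134,-24] → .
    (5,11)@(11, 23): e=[-70,210,0] → .  [on edge]
  covered (17 px):
    . . . . . . . . . . .
    . . . . . . . . . X .
    . . . . . . . . X . .
    . . . . . . . X X . .
    . . . . . . X X . . .
    . . . . . X X X . . .
    . . . . X X X X . . .
    . . . X X X X . . . .
    . . . . . . . . . . .
    . . . . . . . . . . .
    . . . . . . . . . . .
    . . . . . . . . . . .
T2:
  2·area = 12
  edge (10, 23)→(0, 0): d=(-10,-23) top-left  bias=+0
  edge (0, 0)→(4, 8): d=(4,8) right/bottom  bias=-1
  edge (4, 8)→(10, 23): d=(6,15) right/bottom  bias=-1
    (2,5)@(5, 11): e=[5,4,3] → X
    (3,5)@(7, 11): e=[51,-12,-27] → .
    (2,6)@(5, 13): e=[-15,12,15] → .
  covered (1 px):
    . . . . . . . . . . .
    . . . . . . . . . . .
    . . . . . . . . . . .
    . . . . . . . . . . .
    . . . . . . . . . . .
    . . X . . . . . . . .
    . . . . . . . . . . .
    . . . . . . . . . . .
    . . . . . . . . . . .
    . . . . . . . . . . .
    . . . . . . . . . . .
    . . . . . . . . . . .
T3:
  2·area = 168
  edge (16, 4)→(20, 16): d=(4,12) right/bottom  bias=-1
  edge (20, 16)→(8, 22): d=(-12,6) right/bottom  bias=-1
  edge (8, 22)→(16, 4): d=(8,-18) top-left  bias=+0
    (7,0)@(15, 1): e=[0,210,-42] → .  [on edge]
    (7,3)@(15, 7): e=[24,138,6] → X
    (8,3)@(17, 7): e=[0,126,42] → .  [on edge]
    (7,4)@(15, 9): e=[32,114,22] → X
    (8,4)@(17, 9): e=[8,102,58] → X
    (9,4)@(19, 9): e=[-16,90,94] → .
    (6,5)@(13, 11): e=[64,102,2] → X
    (9,5)@(19, 11): e=[-8,66,110] → .
    (6,6)@(13, 13): e=[72,78,18] → X
    (9,6)@(19, 13): e=[0,42,126] → .  [on edge]
    (6,7)@(13, 15): e=[80,54,34] → X
    (9,7)@(19, 15): e=[8,18,142] → X
    (10,9)@(21, 19): e=[0,-42,210] → .  [on edge]
  covered (20 px):
    . . . . . . . . . . .
    . . . . . . . . . . .
    . . . . . . . . . . .
    . . . . . . . X . . .
    . . . . . . . X X . .
    . . . . . . X X X . .
    . . . . . . X X X . .
    . . . . . . X X X X .
    . . . . . X X X X . .
    . . . . . X X . . . .
    . . . . X . . . . . .
    . . . . . . . . . . .
T4:
  2·area = 112
  edge (20, 2)→(18, 10): d=(-2,8) right/bottom  bias=-1
  edge (18, 10)→(3, 14): d=(-15,4) right/bottom  bias=-1
  edge (3, 14)→(20, 2): d=(17,-12) top-left  bias=+0
    (9,1)@(19, 3): e=[6,101,5] → X
    (10,1)@(21, 3): e=[-10,93,29] → .
    (8,2)@(17, 5): e=[18,79,15] → X
    (10,2)@(21, 5): e=[-14,63,63] → .
    (6,3)@(13, 7): e=[46,65,1] → X
    (7,3)@(15, 7): e=[30,57,25] → X
    (9,3)@(19, 7): e=[-2,41,73] → .
    (5,4)@(11, 9): e=[58,43,11] → X
    (9,4)@(19, 9): e=[-6,11,107] → .
    (4,5)@(9, 11): e=[70,21,21] → X
    (7,5)@(15, 11): e=[22,-3,93] → .
    (8,5)@(17, 11): e=[6,-11,117] → .
  covered (14 px):
    . . . . . . . . . . .
    . . . . . . . . . X .
    . . . . . . . . X X .
    . . . . . . X X X . .
    . . . . . X X X X . .
    . . . . X X X . . . .
    . . X . . . . . . . .
    . . . . . . . . . . .
    . . . . . . . . . . .
    . . . . . . . . . . .
    . . . . . . . . . . .
    . . . . . . . . . . .

Answer: [106,4,30]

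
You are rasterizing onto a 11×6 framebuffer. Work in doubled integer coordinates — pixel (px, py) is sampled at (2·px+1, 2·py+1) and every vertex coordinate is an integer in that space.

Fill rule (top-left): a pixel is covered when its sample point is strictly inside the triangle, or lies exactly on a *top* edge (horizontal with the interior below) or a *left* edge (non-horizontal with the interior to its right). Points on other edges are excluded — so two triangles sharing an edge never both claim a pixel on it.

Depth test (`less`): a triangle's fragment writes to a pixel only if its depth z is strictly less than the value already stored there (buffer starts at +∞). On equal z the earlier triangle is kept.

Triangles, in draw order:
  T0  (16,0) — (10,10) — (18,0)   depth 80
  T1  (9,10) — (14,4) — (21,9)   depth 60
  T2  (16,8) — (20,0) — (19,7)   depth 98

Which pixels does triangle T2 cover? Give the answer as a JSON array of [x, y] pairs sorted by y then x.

T0:
  2·area = 20  (B↔C swapped to make it positive)
  edge (16, 0)→(18, 0): d=(2,0) top-left  bias=+0
  edge (18, 0)→(10, 10): d=(-8,10) right/bottom  bias=-1
  edge (10, 10)→(16, 0): d=(6,-10) top-left  bias=+0
    (8,0)@(17, 1): e=[2,2,16] → #
    (9,0)@(19, 1): e=[2,-18,36] → ·
    (7,1)@(15, 3): e=[6,6,8] → #
    (8,1)@(17, 3): e=[6,-14,28] → ·
    (6,2)@(13, 5): e=[10,10,0] → #  [on edge]
    (7,2)@(15, 5): e=[10,-10,20] → ·
    (6,3)@(13, 7): e=[14,-6,12] → ·
  covered (3 px):
    · · · · · · · · # · ·
    · · · · · · · # · · ·
    · · · · · · # · · · ·
    · · · · · · · · · · ·
    · · · · · · · · · · ·
    · · · · · · · · · · ·
T1:
  2·area = 67
  edge (9, 10)→(14, 4): d=(5,-6) top-left  bias=+0
  edge (14, 4)→(21, 9): d=(7,5) right/bottom  bias=-1
  edge (21, 9)→(9, 10): d=(-12,1) right/bottom  bias=-1
    (7,2)@(15, 5): e=[11,2,54] → #
    (8,2)@(17, 5): e=[23,-8,52] → ·
    (6,3)@(13, 7): e=[9,26,32] → #
    (8,3)@(17, 7): e=[33,6,28] → #
    (9,3)@(19, 7): e=[45,-4,26] → ·
    (5,4)@(11, 9): e=[7,50,10] → #
    (9,4)@(19, 9): e=[55,10,2] → #
    (10,4)@(21, 9): e=[67,0,0] → ·  [on edge]
    (5,5)@(11, 11): e=[17,64,-14] → ·
    (6,5)@(13, 11): e=[29,54,-16] → ·
    (7,5)@(15, 11): e=[41,44,-18] → ·
    (8,5)@(17, 11): e=[53,34,-20] → ·
  covered (9 px):
    · · · · · · · · · · ·
    · · · · · · · · · · ·
    · · · · · · · # · · ·
    · · · · · · # # # · ·
    · · · · · # # # # # ·
    · · · · · · · · · · ·
T2:
  2·area = 20
  edge (16, 8)→(20, 0): d=(4,-8) top-left  bias=+0
  edge (20, 0)→(19, 7): d=(-1,7) right/bottom  bias=-1
  edge (19, 7)→(16, 8): d=(-3,1) right/bottom  bias=-1
    (9,1)@(19, 3): e=[4,4,12] → #
    (10,1)@(21, 3): e=[20,-10,10] → ·
    (9,2)@(19, 5): e=[12,2,6] → #
    (10,2)@(21, 5): e=[28,-12,4] → ·
    (8,3)@(17, 7): e=[4,14,2] → #
    (9,3)@(19, 7): e=[20,0,0] → ·  [on edge]
    (6,4)@(13, 9): e=[-20,40,0] → ·  [on edge]
    (8,4)@(17, 9): e=[12,12,-4] → ·
    (3,5)@(7, 11): e=[-60,80,0] → ·  [on edge]
  covered (3 px):
    · · · · · · · · · · ·
    · · · · · · · · · # ·
    · · · · · · · · · # ·
    · · · · · · · · # · ·
    · · · · · · · · · · ·
    · · · · · · · · · · ·

Result: [[9,1],[9,2],[8,3]]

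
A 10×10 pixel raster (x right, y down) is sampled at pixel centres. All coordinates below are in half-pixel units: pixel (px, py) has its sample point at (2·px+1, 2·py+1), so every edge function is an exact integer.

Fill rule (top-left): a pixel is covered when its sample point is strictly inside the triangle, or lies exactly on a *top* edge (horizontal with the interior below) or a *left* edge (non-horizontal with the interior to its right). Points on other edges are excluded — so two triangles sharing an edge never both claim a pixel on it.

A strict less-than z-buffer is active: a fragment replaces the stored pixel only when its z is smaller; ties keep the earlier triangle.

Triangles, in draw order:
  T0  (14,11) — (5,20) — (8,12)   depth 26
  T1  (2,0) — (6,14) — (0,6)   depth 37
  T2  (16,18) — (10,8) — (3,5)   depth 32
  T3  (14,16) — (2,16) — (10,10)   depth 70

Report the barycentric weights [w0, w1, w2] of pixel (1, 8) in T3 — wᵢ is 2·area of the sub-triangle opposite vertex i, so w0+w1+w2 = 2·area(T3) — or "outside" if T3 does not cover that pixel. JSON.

T0:
  2·area = 45
  edge (14, 11)→(5, 20): d=(-9,9) right/bottom  bias=-1
  edge (5, 20)→(8, 12): d=(3,-8) top-left  bias=+0
  edge (8, 12)→(14, 11): d=(6,-1) top-left  bias=+0
    (4,6)@(9, 13): e=[27,11,7] → #
    (5,6)@(11, 13): e=[9,27,9] → #
    (6,6)@(13, 13): e=[-9,43,11] → ·
    (3,7)@(7, 15): e=[27,1,17] → #
    (5,7)@(11, 15): e=[-9,33,21] → ·
    (3,8)@(7, 17): e=[9,7,29] → #
    (4,8)@(9, 17): e=[-9,23,31] → ·
    (3,9)@(7, 19): e=[-9,13,41] → ·
  covered (5 px):
    · · · · · · · · · ·
    · · · · · · · · · ·
    · · · · · · · · · ·
    · · · · · · · · · ·
    · · · · · · · · · ·
    · · · · · · · · · ·
    · · · · # # · · · ·
    · · · # # · · · · ·
    · · · # · · · · · ·
    · · · · · · · · · ·
T1:
  2·area = 52
  edge (2, 0)→(6, 14): d=(4,14) right/bottom  bias=-1
  edge (6, 14)→(0, 6): d=(-6,-8) top-left  bias=+0
  edge (0, 6)→(2, 0): d=(2,-6) top-left  bias=+0
    (0,1)@(1, 3): e=[26,26,0] → #  [on edge]
    (1,1)@(3, 3): e=[-2,42,12] → ·
    (0,2)@(1, 5): e=[34,14,4] → #
    (1,2)@(3, 5): e=[6,30,16] → #
    (2,2)@(5, 5): e=[-22,46,28] → ·
    (0,3)@(1, 7): e=[42,2,8] → #
    (2,3)@(5, 7): e=[-14,34,32] → ·
    (0,4)@(1, 9): e=[50,-10,12] → ·
    (1,4)@(3, 9): e=[22,6,24] → #
    (2,4)@(5, 9): e=[-6,22,36] → ·
    (1,5)@(3, 11): e=[30,-6,28] → ·
    (2,5)@(5, 11): e=[2,10,40] → #
  covered (7 px):
    · · · · · · · · · ·
    # · · · · · · · · ·
    # # · · · · · · · ·
    # # · · · · · · · ·
    · # · · · · · · · ·
    · · # · · · · · · ·
    · · · · · · · · · ·
    · · · · · · · · · ·
    · · · · · · · · · ·
    · · · · · · · · · ·
T2:
  2·area = 52  (B↔C swapped to make it positive)
  edge (16, 18)→(3, 5): d=(-13,-13) top-left  bias=+0
  edge (3, 5)→(10, 8): d=(7,3) right/bottom  bias=-1
  edge (10, 8)→(16, 18): d=(6,10) right/bottom  bias=-1
    (0,1)@(1, 3): e=[0,-8,60] → ·  [on edge]
    (3,1)@(7, 3): e=[78,-26,0] → ·  [on edge]
    (1,2)@(3, 5): e=[0,0,52] → ·  [on edge]
    (2,3)@(5, 7): e=[0,8,44] → #  [on edge]
    (3,3)@(7, 7): e=[26,2,24] → #
    (4,3)@(9, 7): e=[52,-4,4] → ·
    (2,4)@(5, 9): e=[-26,22,56] → ·
    (3,4)@(7, 9): e=[0,16,36] → #  [on edge]
    (4,4)@(9, 9): e=[26,10,16] → #
    (5,4)@(11, 9): e=[52,4,-4] → ·
    (3,5)@(7, 11): e=[-26,30,48] → ·
    (4,5)@(9, 11): e=[0,24,28] → #  [on edge]
    (8,5)@(17, 11): e=[104,0,-52] → ·  [on edge]
    (5,6)@(11, 13): e=[0,32,20] → #  [on edge]
    (6,6)@(13, 13): e=[26,26,0] → ·  [on edge]
    (6,7)@(13, 15): e=[0,40,12] → #  [on edge]
    (7,8)@(15, 17): e=[0,48,4] → #  [on edge]
    (8,9)@(17, 19): e=[0,56,-4] → ·  [on edge]
  covered (9 px):
    · · · · · · · · · ·
    · · · · · · · · · ·
    · · · · · · · · · ·
    · · # # · · · · · ·
    · · · # # · · · · ·
    · · · · # # · · · ·
    · · · · · # · · · ·
    · · · · · · # · · ·
    · · · · · · · # · ·
    · · · · · · · · · ·
T3:
  2·area = 72
  edge (14, 16)→(2, 16): d=(-12,0) right/bottom  bias=-1
  edge (2, 16)→(10, 10): d=(8,-6) top-left  bias=+0
  edge (10, 10)→(14, 16): d=(4,6) right/bottom  bias=-1
    (4,5)@(9, 11): e=[60,2,10] → #
    (5,5)@(11, 11): e=[60,14,-2] → ·
    (3,6)@(7, 13): e=[36,6,30] → #
    (5,6)@(11, 13): e=[36,30,6] → #
    (6,6)@(13, 13): e=[36,42,-6] → ·
    (2,7)@(5, 15): e=[12,10,50] → #
    (6,7)@(13, 15): e=[12,58,2] → #
    (7,7)@(15, 15): e=[12,70,-10] → ·
    (2,8)@(5, 17): e=[-12,26,58] → ·
    (3,8)@(7, 17): e=[-12,38,46] → ·
    (4,8)@(9, 17): e=[-12,50,34] → ·
    (5,8)@(11, 17): e=[-12,62,22] → ·
  covered (9 px):
    · · · · · · · · · ·
    · · · · · · · · · ·
    · · · · · · · · · ·
    · · · · · · · · · ·
    · · · · · · · · · ·
    · · · · # · · · · ·
    · · · # # # · · · ·
    · · # # # # # · · ·
    · · · · · · · · · ·
    · · · · · · · · · ·

Final: "outside"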